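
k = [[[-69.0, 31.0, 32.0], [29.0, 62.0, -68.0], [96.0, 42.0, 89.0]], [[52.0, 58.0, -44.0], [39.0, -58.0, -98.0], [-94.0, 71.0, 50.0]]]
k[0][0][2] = 32.0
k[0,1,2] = -68.0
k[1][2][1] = 71.0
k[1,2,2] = 50.0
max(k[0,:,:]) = 96.0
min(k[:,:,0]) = -94.0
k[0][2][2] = 89.0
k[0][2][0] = 96.0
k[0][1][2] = -68.0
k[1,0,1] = 58.0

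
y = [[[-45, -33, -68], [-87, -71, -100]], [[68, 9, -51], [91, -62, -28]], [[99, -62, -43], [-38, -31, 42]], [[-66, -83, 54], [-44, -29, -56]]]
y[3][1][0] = -44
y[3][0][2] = 54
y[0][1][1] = -71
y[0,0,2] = -68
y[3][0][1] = -83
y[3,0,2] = 54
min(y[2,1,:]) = -38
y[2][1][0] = -38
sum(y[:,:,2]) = -250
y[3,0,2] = 54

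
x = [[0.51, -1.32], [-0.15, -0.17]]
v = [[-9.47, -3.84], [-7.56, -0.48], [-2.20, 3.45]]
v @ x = [[-4.25,13.15], [-3.78,10.06], [-1.64,2.32]]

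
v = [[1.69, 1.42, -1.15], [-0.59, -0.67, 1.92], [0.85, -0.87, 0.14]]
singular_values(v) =[3.1, 1.29, 0.97]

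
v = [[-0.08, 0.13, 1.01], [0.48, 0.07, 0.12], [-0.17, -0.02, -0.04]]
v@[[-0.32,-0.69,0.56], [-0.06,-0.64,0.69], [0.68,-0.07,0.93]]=[[0.7, -0.1, 0.98], [-0.08, -0.38, 0.43], [0.03, 0.13, -0.15]]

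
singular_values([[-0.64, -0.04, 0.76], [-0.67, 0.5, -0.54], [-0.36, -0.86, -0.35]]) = [1.0, 1.0, 0.99]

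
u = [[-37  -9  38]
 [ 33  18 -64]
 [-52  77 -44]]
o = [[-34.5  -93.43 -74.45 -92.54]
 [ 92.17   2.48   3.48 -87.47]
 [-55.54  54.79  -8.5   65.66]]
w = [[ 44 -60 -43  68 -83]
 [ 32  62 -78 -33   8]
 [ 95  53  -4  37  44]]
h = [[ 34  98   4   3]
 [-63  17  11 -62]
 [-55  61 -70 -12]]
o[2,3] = 65.66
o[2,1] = 54.79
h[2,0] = -55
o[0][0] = -34.5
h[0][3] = 3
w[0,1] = -60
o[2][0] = -55.54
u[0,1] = -9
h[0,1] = 98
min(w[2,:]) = -4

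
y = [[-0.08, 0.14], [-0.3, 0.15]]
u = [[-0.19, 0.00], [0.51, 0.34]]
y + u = [[-0.27, 0.14], [0.21, 0.49]]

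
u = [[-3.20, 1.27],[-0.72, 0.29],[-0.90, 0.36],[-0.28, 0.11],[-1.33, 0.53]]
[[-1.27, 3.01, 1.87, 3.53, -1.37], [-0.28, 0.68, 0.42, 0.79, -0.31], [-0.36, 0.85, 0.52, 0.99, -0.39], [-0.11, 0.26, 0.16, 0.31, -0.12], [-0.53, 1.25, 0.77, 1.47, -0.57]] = u @ [[0.52, -0.54, -1.06, -1.14, 0.25], [0.31, 1.01, -1.2, -0.09, -0.45]]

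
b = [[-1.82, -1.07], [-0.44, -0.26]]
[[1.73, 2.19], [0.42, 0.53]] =b @ [[-0.81, -1.09], [-0.24, -0.19]]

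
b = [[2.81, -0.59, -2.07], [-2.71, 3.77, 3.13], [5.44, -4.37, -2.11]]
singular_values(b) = [9.55, 1.79, 1.6]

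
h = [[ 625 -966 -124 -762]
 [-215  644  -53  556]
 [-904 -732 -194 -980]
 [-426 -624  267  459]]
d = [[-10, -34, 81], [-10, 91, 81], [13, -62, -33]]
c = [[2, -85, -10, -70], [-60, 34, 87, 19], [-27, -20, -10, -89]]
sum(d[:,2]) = 129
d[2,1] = -62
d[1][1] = 91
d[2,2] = -33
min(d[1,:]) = -10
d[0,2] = 81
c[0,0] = 2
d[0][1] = -34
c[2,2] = -10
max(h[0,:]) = 625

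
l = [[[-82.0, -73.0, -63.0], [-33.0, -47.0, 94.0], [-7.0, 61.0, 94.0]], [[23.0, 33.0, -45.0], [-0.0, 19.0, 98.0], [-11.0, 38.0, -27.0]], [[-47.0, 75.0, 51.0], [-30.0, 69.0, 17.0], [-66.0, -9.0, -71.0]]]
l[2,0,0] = -47.0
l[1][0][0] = 23.0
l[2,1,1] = 69.0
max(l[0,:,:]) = 94.0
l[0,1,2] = 94.0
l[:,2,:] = [[-7.0, 61.0, 94.0], [-11.0, 38.0, -27.0], [-66.0, -9.0, -71.0]]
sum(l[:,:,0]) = -253.0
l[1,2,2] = -27.0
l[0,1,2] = 94.0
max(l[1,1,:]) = 98.0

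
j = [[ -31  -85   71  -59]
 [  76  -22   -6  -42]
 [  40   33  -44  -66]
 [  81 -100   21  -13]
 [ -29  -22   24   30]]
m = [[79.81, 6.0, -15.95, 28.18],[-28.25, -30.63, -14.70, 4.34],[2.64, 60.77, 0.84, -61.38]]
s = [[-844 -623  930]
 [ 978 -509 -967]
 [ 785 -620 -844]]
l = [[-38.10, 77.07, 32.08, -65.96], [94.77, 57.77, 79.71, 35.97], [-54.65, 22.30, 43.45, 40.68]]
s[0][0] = -844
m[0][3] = 28.18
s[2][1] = -620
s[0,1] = -623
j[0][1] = -85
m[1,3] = 4.34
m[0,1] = 6.0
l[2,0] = -54.65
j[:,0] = [-31, 76, 40, 81, -29]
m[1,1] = -30.63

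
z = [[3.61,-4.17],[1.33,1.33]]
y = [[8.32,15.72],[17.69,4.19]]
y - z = [[4.71, 19.89], [16.36, 2.86]]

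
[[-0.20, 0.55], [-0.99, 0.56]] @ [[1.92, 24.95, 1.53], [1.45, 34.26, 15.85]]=[[0.41, 13.85, 8.41],[-1.09, -5.51, 7.36]]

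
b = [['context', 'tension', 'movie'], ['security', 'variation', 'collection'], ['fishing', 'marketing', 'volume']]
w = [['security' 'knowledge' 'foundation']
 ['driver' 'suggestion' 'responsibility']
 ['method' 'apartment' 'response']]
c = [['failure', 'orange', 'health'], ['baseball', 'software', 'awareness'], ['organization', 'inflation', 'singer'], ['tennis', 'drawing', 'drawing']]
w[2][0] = 'method'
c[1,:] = ['baseball', 'software', 'awareness']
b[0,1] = 'tension'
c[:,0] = ['failure', 'baseball', 'organization', 'tennis']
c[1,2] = 'awareness'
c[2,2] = 'singer'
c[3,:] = ['tennis', 'drawing', 'drawing']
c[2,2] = 'singer'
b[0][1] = 'tension'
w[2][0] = 'method'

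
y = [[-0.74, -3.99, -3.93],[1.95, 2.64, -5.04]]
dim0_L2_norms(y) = [2.09, 4.78, 6.39]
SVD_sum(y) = [[0.67, -0.20, -3.88], [0.87, -0.26, -5.08]] + [[-1.41, -3.79, -0.05], [1.08, 2.90, 0.04]]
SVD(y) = [[-0.61, -0.79], [-0.79, 0.61]] @ diag([6.492951242734821, 5.091943063258696]) @ [[-0.17, 0.05, 0.98],[0.35, 0.94, 0.01]]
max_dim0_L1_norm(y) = 8.97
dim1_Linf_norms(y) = [3.99, 5.04]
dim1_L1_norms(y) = [8.66, 9.63]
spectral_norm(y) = 6.49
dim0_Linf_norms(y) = [1.95, 3.99, 5.04]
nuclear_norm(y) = 11.58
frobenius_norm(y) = 8.25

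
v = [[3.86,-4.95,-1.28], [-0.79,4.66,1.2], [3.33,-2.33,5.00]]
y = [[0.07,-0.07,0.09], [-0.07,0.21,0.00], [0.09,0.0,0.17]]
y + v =[[3.93, -5.02, -1.19], [-0.86, 4.87, 1.2], [3.42, -2.33, 5.17]]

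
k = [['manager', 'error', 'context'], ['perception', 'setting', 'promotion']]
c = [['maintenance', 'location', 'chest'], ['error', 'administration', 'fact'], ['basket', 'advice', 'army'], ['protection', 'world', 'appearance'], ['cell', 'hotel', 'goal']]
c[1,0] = 'error'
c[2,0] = 'basket'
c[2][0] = 'basket'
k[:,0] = ['manager', 'perception']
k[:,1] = ['error', 'setting']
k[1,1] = 'setting'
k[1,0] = 'perception'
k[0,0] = 'manager'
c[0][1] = 'location'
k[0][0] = 'manager'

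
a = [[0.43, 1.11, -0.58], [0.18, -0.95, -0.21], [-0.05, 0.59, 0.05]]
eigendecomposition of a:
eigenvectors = [[0.66, -0.99, 0.79], [-0.64, -0.11, 0.01], [0.39, -0.04, 0.61]]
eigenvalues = [-1.01, 0.54, -0.0]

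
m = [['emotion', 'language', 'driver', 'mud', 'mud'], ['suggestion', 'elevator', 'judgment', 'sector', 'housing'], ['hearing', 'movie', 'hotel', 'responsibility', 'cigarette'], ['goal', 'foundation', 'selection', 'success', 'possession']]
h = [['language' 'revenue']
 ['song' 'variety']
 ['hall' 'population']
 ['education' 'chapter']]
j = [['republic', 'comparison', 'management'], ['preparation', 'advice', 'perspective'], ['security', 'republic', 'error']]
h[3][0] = 'education'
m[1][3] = 'sector'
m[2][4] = 'cigarette'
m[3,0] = 'goal'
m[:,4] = ['mud', 'housing', 'cigarette', 'possession']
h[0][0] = 'language'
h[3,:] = ['education', 'chapter']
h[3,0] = 'education'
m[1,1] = 'elevator'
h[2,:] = ['hall', 'population']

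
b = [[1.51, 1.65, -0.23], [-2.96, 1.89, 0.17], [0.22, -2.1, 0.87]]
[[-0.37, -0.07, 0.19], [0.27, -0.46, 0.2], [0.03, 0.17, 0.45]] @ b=[[-0.31,-1.14,0.24], [1.81,-0.84,0.03], [-0.36,-0.57,0.41]]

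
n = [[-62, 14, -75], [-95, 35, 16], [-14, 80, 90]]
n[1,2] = 16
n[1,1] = 35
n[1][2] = 16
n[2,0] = -14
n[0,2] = -75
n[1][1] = 35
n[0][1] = 14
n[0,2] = -75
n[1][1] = 35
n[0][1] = 14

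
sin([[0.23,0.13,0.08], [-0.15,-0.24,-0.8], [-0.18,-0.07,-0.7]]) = [[0.22, 0.13, 0.06],[-0.13, -0.23, -0.71],[-0.17, -0.06, -0.64]]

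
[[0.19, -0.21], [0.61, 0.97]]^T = [[0.19, 0.61], [-0.21, 0.97]]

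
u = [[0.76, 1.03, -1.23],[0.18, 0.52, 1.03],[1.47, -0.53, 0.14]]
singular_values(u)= [1.86, 1.54, 1.07]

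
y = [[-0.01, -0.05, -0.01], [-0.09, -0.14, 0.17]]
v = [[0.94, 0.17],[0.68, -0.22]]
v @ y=[[-0.02, -0.07, 0.02], [0.01, -0.00, -0.04]]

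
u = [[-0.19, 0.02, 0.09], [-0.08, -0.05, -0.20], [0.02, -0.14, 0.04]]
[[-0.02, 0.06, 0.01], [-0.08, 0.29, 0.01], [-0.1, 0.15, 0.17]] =u@[[0.26, -0.83, -0.07], [0.80, -1.43, -1.16], [0.12, -0.75, 0.25]]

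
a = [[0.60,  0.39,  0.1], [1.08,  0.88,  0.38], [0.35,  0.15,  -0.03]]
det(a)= -0.000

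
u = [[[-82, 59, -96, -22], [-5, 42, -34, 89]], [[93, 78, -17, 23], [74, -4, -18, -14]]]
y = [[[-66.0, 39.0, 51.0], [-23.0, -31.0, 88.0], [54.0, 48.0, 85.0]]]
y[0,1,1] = -31.0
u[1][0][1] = 78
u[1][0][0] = 93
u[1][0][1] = 78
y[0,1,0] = -23.0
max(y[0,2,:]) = 85.0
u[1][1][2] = -18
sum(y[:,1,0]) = -23.0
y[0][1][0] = -23.0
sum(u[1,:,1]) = 74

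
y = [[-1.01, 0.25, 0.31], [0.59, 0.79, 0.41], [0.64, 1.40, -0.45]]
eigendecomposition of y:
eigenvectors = [[-0.17, -0.89, 0.52],[-0.74, 0.17, -0.40],[-0.65, 0.43, 0.76]]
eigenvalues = [1.29, -1.21, -0.75]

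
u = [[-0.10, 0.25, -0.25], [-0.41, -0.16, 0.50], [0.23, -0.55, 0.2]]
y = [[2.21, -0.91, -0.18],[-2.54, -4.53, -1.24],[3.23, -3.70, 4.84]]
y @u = [[0.11,0.8,-1.04], [1.83,0.77,-1.88], [2.31,-1.26,-1.69]]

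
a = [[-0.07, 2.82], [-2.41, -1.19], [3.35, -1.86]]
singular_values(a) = [4.37, 3.29]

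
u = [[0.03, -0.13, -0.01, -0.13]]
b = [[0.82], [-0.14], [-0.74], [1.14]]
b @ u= [[0.02, -0.11, -0.01, -0.11], [-0.0, 0.02, 0.0, 0.02], [-0.02, 0.1, 0.01, 0.1], [0.03, -0.15, -0.01, -0.15]]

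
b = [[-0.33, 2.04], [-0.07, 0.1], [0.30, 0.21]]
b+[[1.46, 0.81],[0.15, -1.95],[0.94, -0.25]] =[[1.13, 2.85], [0.08, -1.85], [1.24, -0.04]]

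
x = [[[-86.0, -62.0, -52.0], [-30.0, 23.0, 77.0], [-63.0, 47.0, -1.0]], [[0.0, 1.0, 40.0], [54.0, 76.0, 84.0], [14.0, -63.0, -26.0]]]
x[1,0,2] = 40.0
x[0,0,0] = -86.0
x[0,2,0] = -63.0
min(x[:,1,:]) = -30.0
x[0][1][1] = 23.0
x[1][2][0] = 14.0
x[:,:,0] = [[-86.0, -30.0, -63.0], [0.0, 54.0, 14.0]]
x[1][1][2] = 84.0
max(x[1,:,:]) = 84.0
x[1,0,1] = 1.0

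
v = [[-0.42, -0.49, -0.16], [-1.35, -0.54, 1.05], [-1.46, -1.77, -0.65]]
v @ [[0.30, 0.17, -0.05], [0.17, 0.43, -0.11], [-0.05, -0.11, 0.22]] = [[-0.2, -0.26, 0.04],[-0.55, -0.58, 0.36],[-0.71, -0.94, 0.12]]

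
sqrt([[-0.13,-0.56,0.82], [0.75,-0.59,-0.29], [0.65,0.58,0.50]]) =[[0.61, -0.71, 0.35], [0.78, 0.45, -0.44], [0.16, 0.54, 0.83]]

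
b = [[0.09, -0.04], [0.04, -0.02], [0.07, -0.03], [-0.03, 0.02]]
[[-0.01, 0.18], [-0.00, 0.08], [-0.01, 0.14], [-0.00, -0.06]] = b @ [[-0.59, 1.79], [-1.01, -0.51]]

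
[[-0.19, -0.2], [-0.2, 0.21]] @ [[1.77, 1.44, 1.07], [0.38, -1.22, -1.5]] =[[-0.41, -0.03, 0.10],[-0.27, -0.54, -0.53]]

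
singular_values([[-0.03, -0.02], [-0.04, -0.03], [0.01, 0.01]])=[0.06, 0.0]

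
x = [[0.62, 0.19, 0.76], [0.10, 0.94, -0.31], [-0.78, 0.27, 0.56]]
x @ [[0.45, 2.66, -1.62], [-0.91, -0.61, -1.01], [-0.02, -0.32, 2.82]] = [[0.09, 1.29, 0.95], [-0.8, -0.21, -1.99], [-0.61, -2.42, 2.57]]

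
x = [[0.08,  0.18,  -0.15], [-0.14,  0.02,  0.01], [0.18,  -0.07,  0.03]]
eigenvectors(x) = [[(0.7+0j), 0.70-0.00j, 0.12+0.00j], [-0.10+0.41j, -0.10-0.41j, 0.60+0.00j], [(-0.04-0.58j), (-0.04+0.58j), 0.79+0.00j]]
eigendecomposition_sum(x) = [[(0.04+0.11j),  (0.09-0.04j),  (-0.08+0.01j)], [-0.07+0.01j,  (0.01+0.06j),  0.00-0.05j], [(0.09-0.04j),  -0.04-0.07j,  0.01+0.06j]] + [[(0.04-0.11j), (0.09+0.04j), (-0.08-0.01j)], [(-0.07-0.01j), 0.01-0.06j, 0.00+0.05j], [0.09+0.04j, (-0.04+0.07j), 0.01-0.06j]] + [[-0j,0.00-0.00j,-0j],  [0.00-0.00j,-0j,0.00-0.00j],  [0.00-0.00j,0.00-0.00j,0.00-0.00j]]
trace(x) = 0.13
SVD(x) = [[-0.91, -0.4, 0.15],  [0.34, -0.48, 0.81],  [-0.25, 0.78, 0.57]] @ diag([0.25288488214735483, 0.2358624640463839, 0.004258454565536341]) @ [[-0.65, -0.55, 0.52], [0.75, -0.57, 0.33], [0.12, 0.61, 0.79]]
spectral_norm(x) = 0.25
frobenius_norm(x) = 0.35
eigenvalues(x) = [(0.06+0.23j), (0.06-0.23j), 0j]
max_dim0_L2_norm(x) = 0.24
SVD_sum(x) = [[0.15, 0.13, -0.12], [-0.06, -0.05, 0.04], [0.04, 0.03, -0.03]] + [[-0.07, 0.05, -0.03], [-0.08, 0.06, -0.04], [0.14, -0.11, 0.06]] + [[0.0, 0.00, 0.0],[0.0, 0.00, 0.0],[0.00, 0.0, 0.0]]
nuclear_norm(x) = 0.49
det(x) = 0.00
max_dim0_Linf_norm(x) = 0.18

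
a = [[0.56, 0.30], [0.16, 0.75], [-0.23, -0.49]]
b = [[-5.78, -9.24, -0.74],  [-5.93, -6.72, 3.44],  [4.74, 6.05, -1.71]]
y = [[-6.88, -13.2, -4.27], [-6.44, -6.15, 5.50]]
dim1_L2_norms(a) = [0.64, 0.77, 0.54]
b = a @ y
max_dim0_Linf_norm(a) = 0.75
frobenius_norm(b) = 16.54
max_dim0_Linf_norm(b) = 9.24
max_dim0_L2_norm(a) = 0.94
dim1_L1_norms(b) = [15.76, 16.09, 12.5]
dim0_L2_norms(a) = [0.63, 0.94]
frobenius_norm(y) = 18.69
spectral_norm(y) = 17.20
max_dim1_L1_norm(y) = 24.35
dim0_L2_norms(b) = [9.54, 12.93, 3.91]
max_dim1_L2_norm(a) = 0.77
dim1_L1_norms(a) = [0.86, 0.91, 0.72]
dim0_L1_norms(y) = [13.32, 19.35, 9.77]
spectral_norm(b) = 16.19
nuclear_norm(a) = 1.47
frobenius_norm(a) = 1.13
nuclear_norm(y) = 24.52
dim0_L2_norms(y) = [9.42, 14.56, 6.96]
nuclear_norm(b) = 19.58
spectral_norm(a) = 1.06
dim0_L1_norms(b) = [16.45, 22.01, 5.89]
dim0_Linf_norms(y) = [6.88, 13.2, 5.5]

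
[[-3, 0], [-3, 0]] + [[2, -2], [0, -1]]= [[-1, -2], [-3, -1]]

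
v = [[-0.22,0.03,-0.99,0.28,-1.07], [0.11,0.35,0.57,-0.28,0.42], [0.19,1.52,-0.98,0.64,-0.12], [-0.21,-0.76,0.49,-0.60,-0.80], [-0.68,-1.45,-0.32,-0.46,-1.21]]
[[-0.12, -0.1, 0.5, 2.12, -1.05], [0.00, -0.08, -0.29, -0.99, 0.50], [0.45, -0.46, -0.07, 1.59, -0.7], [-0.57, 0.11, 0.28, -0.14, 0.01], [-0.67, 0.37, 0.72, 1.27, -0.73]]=v@[[0.23,  -0.20,  -0.05,  -0.95,  0.56], [0.07,  -0.29,  -0.18,  0.30,  -0.12], [-0.17,  -0.02,  -0.25,  -0.99,  0.47], [0.26,  0.03,  -0.09,  0.39,  -0.19], [0.29,  0.15,  -0.25,  -0.76,  0.38]]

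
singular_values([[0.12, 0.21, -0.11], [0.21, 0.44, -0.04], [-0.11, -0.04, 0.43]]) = [0.59, 0.4, 0.0]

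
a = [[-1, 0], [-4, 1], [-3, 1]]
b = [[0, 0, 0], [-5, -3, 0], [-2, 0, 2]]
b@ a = [[0, 0], [17, -3], [-4, 2]]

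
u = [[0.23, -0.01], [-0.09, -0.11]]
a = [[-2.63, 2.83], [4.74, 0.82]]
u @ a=[[-0.65, 0.64], [-0.28, -0.34]]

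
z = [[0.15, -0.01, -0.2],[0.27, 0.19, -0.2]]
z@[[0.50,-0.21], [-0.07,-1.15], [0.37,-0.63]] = [[0.0, 0.11],[0.05, -0.15]]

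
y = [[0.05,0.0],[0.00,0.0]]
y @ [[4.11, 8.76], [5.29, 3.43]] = [[0.21, 0.44], [0.0, 0.00]]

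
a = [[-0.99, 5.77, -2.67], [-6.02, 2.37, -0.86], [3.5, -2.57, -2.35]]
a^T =[[-0.99, -6.02, 3.5], [5.77, 2.37, -2.57], [-2.67, -0.86, -2.35]]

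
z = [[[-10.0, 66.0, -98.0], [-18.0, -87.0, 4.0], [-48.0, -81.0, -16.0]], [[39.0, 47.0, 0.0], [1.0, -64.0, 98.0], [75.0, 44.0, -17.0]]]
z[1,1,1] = -64.0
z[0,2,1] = -81.0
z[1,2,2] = -17.0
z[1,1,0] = 1.0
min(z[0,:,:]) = -98.0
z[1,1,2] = 98.0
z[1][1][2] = 98.0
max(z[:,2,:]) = 75.0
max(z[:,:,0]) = 75.0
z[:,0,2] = [-98.0, 0.0]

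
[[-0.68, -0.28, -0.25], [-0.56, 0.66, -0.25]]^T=[[-0.68, -0.56],[-0.28, 0.66],[-0.25, -0.25]]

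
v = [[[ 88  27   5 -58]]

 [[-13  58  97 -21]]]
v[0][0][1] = 27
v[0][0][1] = 27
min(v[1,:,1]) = 58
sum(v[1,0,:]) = 121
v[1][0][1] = 58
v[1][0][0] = -13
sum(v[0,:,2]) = 5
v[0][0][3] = -58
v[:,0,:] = [[88, 27, 5, -58], [-13, 58, 97, -21]]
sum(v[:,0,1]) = 85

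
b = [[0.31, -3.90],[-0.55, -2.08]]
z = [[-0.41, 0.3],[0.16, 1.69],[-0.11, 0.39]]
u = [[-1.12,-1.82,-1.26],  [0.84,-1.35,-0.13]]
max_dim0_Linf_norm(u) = 1.82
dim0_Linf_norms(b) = [0.55, 3.9]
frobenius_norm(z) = 1.82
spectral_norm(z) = 1.76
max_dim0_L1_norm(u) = 3.17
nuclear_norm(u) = 3.98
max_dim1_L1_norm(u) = 4.2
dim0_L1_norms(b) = [0.86, 5.98]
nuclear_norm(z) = 2.21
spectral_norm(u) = 2.61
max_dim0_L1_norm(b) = 5.98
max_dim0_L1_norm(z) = 2.38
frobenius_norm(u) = 2.95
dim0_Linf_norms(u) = [1.12, 1.82, 1.26]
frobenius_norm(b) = 4.46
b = u @ z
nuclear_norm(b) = 5.05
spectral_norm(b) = 4.42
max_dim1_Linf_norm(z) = 1.69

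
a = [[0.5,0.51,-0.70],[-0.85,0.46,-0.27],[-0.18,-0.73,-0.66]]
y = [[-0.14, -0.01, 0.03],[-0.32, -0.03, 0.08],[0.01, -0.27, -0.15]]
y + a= [[0.36, 0.5, -0.67],[-1.17, 0.43, -0.19],[-0.17, -1.0, -0.81]]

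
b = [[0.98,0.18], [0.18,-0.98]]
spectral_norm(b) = 1.00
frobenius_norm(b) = 1.41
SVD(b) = [[-0.98, -0.18], [-0.18, 0.98]] @ diag([0.9963934965664921, 0.996393496566492]) @ [[-1.0, -0.0],  [-0.0, -1.0]]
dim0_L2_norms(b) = [1.0, 1.0]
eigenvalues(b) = [1.0, -1.0]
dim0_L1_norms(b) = [1.16, 1.16]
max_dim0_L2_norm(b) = 1.0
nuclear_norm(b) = 1.99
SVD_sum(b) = [[0.98, 0.00], [0.18, 0.0]] + [[0.0, 0.18], [0.0, -0.98]]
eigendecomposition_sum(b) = [[0.99, 0.09], [0.09, 0.01]] + [[-0.01,0.09], [0.09,-0.99]]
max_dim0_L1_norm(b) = 1.16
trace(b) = 0.00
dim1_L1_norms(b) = [1.16, 1.16]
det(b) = -0.99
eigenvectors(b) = [[1.00, -0.09], [0.09, 1.0]]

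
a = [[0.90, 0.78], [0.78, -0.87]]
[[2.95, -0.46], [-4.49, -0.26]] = a@ [[-0.67, -0.43], [4.56, -0.09]]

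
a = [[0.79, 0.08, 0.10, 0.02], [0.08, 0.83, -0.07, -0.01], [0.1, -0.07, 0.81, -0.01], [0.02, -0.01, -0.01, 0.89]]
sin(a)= [[0.7, 0.06, 0.07, 0.01],[0.06, 0.73, -0.05, -0.01],[0.07, -0.05, 0.72, -0.01],[0.01, -0.01, -0.01, 0.78]]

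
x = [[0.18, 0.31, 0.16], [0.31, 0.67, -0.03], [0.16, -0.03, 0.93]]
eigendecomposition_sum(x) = [[0.0,-0.0,-0.00], [-0.00,0.0,0.00], [-0.0,0.00,0.0]] + [[0.11,0.27,-0.08], [0.27,0.64,-0.19], [-0.08,-0.19,0.06]] + [[0.07, 0.04, 0.24], [0.04, 0.03, 0.16], [0.24, 0.16, 0.87]]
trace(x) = 1.78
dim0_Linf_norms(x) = [0.31, 0.67, 0.93]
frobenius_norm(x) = 1.26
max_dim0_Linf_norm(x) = 0.93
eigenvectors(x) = [[0.89, -0.37, 0.26], [-0.42, -0.89, 0.18], [-0.17, 0.27, 0.95]]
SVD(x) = [[-0.26, -0.37, -0.89], [-0.18, -0.89, 0.42], [-0.95, 0.27, 0.17]] @ diag([0.9685870045098519, 0.808225869992848, 0.0031871254972998483]) @ [[-0.26, -0.18, -0.95], [-0.37, -0.89, 0.27], [-0.89, 0.42, 0.17]]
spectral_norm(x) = 0.97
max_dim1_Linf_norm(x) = 0.93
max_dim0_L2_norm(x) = 0.94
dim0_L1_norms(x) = [0.65, 1.01, 1.12]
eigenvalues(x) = [0.0, 0.81, 0.97]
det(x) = 0.00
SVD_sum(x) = [[0.07, 0.04, 0.24], [0.04, 0.03, 0.16], [0.24, 0.16, 0.87]] + [[0.11, 0.27, -0.08], [0.27, 0.64, -0.19], [-0.08, -0.19, 0.06]] + [[0.00, -0.0, -0.00],  [-0.00, 0.00, 0.00],  [-0.0, 0.00, 0.0]]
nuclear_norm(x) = 1.78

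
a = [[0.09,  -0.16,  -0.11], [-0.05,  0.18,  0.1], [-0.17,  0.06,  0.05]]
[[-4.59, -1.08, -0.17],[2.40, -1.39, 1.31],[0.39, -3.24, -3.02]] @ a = [[-0.33, 0.53, 0.39], [0.06, -0.56, -0.34], [0.71, -0.83, -0.52]]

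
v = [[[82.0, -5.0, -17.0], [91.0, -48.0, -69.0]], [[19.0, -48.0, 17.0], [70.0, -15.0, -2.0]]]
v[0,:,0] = [82.0, 91.0]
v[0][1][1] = -48.0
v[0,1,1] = -48.0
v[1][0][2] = 17.0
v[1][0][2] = 17.0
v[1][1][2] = -2.0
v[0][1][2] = -69.0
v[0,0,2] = -17.0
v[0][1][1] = -48.0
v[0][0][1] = -5.0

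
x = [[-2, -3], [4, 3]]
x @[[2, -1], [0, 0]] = [[-4, 2], [8, -4]]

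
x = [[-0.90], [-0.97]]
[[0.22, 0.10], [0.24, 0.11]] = x @ [[-0.25, -0.11]]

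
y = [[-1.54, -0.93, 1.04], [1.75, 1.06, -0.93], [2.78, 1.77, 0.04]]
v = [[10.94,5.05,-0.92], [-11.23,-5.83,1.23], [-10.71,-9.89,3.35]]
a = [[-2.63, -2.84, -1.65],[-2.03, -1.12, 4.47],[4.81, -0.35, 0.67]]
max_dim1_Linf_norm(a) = 4.81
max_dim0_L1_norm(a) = 9.47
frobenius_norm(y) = 4.50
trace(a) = -3.08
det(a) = -77.13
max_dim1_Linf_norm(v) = 11.23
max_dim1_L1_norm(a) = 7.62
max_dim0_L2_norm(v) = 18.99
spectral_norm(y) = 4.37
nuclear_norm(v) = 26.41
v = y @ a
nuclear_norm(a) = 13.51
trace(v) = 8.46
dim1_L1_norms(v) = [16.91, 18.29, 23.95]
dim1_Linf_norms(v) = [10.94, 11.23, 10.71]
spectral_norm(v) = 22.77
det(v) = -1.86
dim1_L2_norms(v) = [12.08, 12.71, 14.96]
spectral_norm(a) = 6.06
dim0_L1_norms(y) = [6.07, 3.76, 2.01]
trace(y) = -0.44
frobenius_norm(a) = 8.17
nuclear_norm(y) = 5.45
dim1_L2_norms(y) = [2.08, 2.25, 3.3]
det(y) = 0.03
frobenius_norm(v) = 23.05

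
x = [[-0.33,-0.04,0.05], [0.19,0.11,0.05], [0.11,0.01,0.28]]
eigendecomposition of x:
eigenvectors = [[0.91,0.09,0.06], [-0.38,-1.00,0.32], [-0.16,-0.0,0.95]]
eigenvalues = [-0.32, 0.09, 0.29]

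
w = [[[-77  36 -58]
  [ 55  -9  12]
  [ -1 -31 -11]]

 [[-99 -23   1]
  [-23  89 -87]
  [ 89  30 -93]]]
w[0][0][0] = -77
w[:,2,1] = [-31, 30]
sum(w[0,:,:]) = -84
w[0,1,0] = 55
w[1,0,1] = -23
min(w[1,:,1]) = -23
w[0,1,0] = 55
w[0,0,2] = -58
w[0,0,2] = -58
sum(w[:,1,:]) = 37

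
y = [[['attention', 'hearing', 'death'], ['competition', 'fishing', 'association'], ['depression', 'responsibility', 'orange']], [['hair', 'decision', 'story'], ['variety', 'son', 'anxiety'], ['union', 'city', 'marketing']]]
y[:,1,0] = ['competition', 'variety']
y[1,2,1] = 'city'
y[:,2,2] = ['orange', 'marketing']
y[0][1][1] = 'fishing'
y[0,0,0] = 'attention'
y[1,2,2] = 'marketing'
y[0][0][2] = 'death'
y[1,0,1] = 'decision'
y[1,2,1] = 'city'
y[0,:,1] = ['hearing', 'fishing', 'responsibility']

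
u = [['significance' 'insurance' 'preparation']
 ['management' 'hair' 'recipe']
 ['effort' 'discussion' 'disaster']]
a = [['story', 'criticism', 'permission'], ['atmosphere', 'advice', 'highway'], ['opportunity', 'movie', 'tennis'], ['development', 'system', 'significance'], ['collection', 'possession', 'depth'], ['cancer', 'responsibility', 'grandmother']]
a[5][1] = 'responsibility'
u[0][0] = 'significance'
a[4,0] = 'collection'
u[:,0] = ['significance', 'management', 'effort']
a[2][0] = 'opportunity'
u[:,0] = ['significance', 'management', 'effort']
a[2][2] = 'tennis'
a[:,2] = ['permission', 'highway', 'tennis', 'significance', 'depth', 'grandmother']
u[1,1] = 'hair'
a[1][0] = 'atmosphere'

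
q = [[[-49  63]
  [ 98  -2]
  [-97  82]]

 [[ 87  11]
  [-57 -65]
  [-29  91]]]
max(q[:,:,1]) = 91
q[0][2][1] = 82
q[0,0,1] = 63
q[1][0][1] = 11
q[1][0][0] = 87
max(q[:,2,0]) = -29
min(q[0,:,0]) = -97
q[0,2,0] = -97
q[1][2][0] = -29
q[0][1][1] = -2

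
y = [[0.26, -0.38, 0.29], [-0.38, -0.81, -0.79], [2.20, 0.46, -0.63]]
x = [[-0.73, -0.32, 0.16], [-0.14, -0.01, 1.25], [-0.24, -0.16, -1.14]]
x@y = [[0.28, 0.61, -0.06], [2.72, 0.64, -0.82], [-2.51, -0.30, 0.77]]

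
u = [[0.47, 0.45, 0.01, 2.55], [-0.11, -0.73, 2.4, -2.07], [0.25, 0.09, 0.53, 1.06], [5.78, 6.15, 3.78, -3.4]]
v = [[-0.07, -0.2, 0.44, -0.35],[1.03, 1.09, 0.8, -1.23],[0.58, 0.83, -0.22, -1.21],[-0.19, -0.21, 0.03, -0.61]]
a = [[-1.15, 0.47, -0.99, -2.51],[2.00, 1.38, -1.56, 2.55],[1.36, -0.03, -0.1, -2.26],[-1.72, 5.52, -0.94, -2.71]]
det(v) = 0.00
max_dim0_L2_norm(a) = 5.71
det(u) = -0.43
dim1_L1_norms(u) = [3.48, 5.31, 1.93, 19.11]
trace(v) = 0.19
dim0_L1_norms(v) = [1.87, 2.33, 1.49, 3.4]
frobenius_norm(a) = 8.50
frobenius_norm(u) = 10.77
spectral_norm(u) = 9.93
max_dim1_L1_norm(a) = 10.89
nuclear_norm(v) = 4.13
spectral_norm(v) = 2.55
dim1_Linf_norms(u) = [2.55, 2.4, 1.06, 6.15]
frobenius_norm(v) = 2.78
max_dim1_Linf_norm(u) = 6.15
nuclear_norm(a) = 14.76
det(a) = -87.54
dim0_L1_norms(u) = [6.61, 7.42, 6.72, 9.08]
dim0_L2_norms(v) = [1.2, 1.4, 0.94, 1.86]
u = a @ v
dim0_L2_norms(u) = [5.81, 6.21, 4.51, 4.84]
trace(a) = -2.58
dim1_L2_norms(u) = [2.63, 3.25, 1.21, 9.85]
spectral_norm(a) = 6.84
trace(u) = -3.13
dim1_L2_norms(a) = [2.97, 3.85, 2.64, 6.45]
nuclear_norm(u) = 15.55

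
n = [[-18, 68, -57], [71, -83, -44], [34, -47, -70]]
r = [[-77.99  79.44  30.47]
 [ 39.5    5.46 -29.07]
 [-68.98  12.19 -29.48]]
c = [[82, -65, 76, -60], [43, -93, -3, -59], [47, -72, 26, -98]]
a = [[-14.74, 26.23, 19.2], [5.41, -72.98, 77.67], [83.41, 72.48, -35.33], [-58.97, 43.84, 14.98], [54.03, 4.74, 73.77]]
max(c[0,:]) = 82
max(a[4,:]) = 73.77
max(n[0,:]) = 68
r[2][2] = -29.48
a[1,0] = 5.41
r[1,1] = 5.46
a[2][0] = 83.41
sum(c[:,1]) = -230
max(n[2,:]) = 34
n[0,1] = 68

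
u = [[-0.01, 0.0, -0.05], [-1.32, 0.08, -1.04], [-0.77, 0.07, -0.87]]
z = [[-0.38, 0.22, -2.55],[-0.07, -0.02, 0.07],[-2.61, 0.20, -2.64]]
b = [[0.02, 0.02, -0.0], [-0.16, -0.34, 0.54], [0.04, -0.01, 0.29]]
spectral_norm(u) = 2.04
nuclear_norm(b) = 0.87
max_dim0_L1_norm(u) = 2.1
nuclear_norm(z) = 5.66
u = b @ z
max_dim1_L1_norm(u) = 2.44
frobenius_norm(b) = 0.72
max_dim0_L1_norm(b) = 0.83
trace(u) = -0.80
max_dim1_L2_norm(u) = 1.68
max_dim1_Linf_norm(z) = 2.64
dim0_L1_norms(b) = [0.22, 0.37, 0.83]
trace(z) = -3.04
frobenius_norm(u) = 2.05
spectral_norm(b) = 0.70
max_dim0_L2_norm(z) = 3.67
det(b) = -0.00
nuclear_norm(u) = 2.22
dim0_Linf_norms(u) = [1.32, 0.08, 1.04]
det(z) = 0.07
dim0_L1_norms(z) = [3.06, 0.44, 5.26]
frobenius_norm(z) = 4.53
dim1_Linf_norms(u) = [0.05, 1.32, 0.87]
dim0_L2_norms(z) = [2.64, 0.3, 3.67]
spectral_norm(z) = 4.34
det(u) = 0.00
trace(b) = -0.03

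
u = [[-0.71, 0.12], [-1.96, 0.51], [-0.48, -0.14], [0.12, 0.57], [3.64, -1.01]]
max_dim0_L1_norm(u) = 6.91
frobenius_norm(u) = 4.41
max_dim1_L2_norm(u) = 3.78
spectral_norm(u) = 4.37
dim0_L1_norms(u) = [6.91, 2.35]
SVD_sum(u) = [[-0.69,  0.18], [-1.96,  0.52], [-0.41,  0.11], [-0.03,  0.01], [3.65,  -0.97]] + [[-0.02, -0.06], [-0.0, -0.01], [-0.07, -0.25], [0.15, 0.56], [-0.01, -0.04]]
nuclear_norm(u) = 5.01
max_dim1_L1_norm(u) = 4.65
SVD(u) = [[-0.16, 0.10], [-0.46, 0.02], [-0.1, 0.40], [-0.01, -0.91], [0.87, 0.07]] @ diag([4.366662830437044, 0.6414481469920582]) @ [[0.97, -0.26],[-0.26, -0.97]]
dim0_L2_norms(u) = [4.22, 1.28]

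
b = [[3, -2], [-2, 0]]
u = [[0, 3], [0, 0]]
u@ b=[[-6, 0], [0, 0]]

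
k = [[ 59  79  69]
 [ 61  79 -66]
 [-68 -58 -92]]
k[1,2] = -66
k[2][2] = -92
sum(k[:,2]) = -89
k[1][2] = -66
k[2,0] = -68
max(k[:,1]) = 79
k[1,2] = -66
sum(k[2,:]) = -218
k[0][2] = 69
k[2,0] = -68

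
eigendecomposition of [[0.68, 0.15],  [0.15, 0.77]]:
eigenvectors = [[-0.80, -0.60], [0.60, -0.80]]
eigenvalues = [0.57, 0.88]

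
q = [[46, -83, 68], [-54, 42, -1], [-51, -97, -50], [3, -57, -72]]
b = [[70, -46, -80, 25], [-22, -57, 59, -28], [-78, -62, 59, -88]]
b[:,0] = [70, -22, -78]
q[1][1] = 42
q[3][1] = -57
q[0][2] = 68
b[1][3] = -28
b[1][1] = -57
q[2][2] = -50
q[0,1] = -83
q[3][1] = -57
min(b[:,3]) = -88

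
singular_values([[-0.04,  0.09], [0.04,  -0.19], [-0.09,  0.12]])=[0.26, 0.05]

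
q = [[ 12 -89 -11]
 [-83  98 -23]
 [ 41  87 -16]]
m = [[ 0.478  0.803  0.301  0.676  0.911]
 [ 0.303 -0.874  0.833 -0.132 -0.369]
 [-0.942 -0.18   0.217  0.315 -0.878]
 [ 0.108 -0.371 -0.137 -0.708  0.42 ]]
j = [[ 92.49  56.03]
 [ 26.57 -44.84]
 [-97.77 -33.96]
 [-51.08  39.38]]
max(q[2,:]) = 87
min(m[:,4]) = -0.878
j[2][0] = -97.77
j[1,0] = 26.57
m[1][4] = -0.369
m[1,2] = 0.833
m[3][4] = 0.42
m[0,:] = [0.478, 0.803, 0.301, 0.676, 0.911]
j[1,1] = -44.84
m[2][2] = 0.217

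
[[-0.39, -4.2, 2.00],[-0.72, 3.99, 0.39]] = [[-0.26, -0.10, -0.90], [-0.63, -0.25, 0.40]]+[[-0.13, -4.1, 2.9],[-0.09, 4.24, -0.01]]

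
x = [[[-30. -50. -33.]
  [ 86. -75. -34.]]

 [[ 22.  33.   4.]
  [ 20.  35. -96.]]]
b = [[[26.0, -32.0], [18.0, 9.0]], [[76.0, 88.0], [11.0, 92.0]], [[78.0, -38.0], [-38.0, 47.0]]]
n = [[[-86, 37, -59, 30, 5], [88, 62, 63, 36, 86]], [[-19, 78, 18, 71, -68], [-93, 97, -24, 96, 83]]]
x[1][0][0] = 22.0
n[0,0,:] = [-86, 37, -59, 30, 5]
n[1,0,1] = 78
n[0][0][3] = 30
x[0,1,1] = -75.0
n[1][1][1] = 97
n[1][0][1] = 78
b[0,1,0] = 18.0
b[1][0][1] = 88.0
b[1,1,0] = 11.0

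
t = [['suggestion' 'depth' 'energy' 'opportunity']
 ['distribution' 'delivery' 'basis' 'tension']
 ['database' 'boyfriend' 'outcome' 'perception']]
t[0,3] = 'opportunity'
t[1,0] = 'distribution'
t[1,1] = 'delivery'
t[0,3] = 'opportunity'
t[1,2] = 'basis'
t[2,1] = 'boyfriend'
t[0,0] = 'suggestion'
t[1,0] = 'distribution'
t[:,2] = ['energy', 'basis', 'outcome']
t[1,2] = 'basis'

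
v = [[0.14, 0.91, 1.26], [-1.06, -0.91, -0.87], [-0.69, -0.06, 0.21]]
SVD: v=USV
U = [[-0.67, -0.56, -0.48], [0.73, -0.43, -0.52], [0.09, -0.70, 0.71]]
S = [2.16, 0.99, 0.0]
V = [[-0.43, -0.59, -0.68], [0.87, -0.08, -0.49], [0.24, -0.80, 0.55]]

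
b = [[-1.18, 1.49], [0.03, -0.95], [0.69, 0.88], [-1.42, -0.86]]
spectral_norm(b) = 2.15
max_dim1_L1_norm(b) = 2.67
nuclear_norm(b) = 4.12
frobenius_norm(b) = 2.92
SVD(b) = [[0.66,0.64], [-0.44,-0.04], [0.43,-0.32], [-0.44,0.7]] @ diag([2.1538126540614515, 1.9706575174810983]) @ [[0.06,1.0], [-1.00,0.06]]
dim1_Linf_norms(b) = [1.49, 0.95, 0.88, 1.42]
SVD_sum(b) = [[0.08, 1.42], [-0.05, -0.95], [0.05, 0.92], [-0.05, -0.94]] + [[-1.26, 0.07], [0.08, -0.00], [0.64, -0.04], [-1.37, 0.08]]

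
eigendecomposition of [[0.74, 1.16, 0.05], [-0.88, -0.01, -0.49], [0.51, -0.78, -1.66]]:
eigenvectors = [[(0.71+0j), (0.71-0j), -0.11+0.00j],[(-0.17+0.61j), (-0.17-0.61j), (0.2+0j)],[(0.11-0.27j), (0.11+0.27j), (0.97+0j)]]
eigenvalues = [(0.48+0.98j), (0.48-0.98j), (-1.88+0j)]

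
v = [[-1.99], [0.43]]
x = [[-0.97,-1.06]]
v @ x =[[1.93,2.11], [-0.42,-0.46]]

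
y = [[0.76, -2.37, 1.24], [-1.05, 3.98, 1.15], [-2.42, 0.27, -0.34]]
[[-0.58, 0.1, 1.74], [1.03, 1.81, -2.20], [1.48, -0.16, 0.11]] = y @ [[-0.61, 0.01, -0.15], [0.08, 0.28, -0.66], [0.06, 0.61, 0.23]]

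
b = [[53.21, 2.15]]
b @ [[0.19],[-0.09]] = [[9.92]]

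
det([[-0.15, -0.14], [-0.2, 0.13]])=-0.048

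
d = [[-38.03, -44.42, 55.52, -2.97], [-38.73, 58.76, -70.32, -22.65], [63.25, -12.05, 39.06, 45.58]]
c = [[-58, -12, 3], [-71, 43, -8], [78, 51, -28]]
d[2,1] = -12.05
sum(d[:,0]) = -13.509999999999991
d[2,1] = -12.05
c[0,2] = 3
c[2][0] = 78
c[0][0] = -58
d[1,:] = [-38.73, 58.76, -70.32, -22.65]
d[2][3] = 45.58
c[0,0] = -58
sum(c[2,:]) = 101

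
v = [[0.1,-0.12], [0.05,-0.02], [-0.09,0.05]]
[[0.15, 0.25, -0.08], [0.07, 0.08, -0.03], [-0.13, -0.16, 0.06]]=v@[[1.5, 1.26, -0.55], [0.02, -1.02, 0.22]]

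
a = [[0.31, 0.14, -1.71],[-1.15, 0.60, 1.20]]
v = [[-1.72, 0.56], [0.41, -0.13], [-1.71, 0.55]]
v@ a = [[-1.18, 0.1, 3.61],[0.28, -0.02, -0.86],[-1.16, 0.09, 3.58]]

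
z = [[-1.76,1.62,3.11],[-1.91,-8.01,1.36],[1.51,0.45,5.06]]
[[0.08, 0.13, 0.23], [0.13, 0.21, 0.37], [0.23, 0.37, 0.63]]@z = [[-0.04,-0.81,1.59], [-0.07,-1.30,2.56], [-0.16,-2.31,4.41]]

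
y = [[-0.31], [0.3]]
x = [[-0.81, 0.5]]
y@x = [[0.25, -0.16], [-0.24, 0.15]]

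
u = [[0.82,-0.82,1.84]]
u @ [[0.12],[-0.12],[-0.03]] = [[0.14]]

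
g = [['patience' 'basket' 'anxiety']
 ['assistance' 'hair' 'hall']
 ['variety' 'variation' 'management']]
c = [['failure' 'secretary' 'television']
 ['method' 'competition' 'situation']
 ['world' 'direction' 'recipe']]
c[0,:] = ['failure', 'secretary', 'television']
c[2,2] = 'recipe'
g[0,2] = 'anxiety'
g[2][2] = 'management'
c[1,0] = 'method'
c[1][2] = 'situation'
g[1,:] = ['assistance', 'hair', 'hall']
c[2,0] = 'world'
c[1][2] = 'situation'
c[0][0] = 'failure'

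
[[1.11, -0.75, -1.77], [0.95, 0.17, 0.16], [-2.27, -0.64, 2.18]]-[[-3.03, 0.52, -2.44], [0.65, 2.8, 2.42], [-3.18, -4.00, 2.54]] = [[4.14,-1.27,0.67], [0.30,-2.63,-2.26], [0.91,3.36,-0.36]]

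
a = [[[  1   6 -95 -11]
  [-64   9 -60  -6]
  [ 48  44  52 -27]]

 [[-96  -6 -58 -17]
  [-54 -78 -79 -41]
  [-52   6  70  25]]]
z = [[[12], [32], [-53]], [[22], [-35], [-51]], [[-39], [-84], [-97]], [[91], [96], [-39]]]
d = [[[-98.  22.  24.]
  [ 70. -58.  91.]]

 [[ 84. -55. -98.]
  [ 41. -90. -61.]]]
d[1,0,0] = 84.0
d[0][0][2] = 24.0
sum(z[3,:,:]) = 148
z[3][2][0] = -39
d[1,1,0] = 41.0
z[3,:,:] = [[91], [96], [-39]]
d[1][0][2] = -98.0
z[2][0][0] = -39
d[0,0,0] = -98.0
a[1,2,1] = 6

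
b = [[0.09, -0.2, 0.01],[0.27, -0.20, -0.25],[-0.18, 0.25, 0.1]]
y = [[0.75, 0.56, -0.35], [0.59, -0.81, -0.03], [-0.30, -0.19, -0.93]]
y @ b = [[0.28, -0.35, -0.17], [-0.16, 0.04, 0.21], [0.09, -0.13, -0.05]]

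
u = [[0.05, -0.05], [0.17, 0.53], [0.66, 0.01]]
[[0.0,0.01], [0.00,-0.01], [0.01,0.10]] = u @ [[0.01, 0.15],[-0.00, -0.07]]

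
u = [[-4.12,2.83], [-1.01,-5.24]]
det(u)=24.447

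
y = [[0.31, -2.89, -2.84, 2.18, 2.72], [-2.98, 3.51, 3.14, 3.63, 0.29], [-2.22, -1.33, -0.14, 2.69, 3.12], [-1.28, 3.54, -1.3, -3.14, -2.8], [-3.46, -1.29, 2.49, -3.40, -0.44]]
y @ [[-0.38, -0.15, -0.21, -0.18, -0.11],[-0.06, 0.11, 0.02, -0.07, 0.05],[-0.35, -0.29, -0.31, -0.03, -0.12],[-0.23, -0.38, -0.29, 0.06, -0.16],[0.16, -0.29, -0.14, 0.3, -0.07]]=[[0.98, -1.16, -0.26, 1.18, -0.38], [-0.97, -1.54, -1.37, 0.5, -0.47], [0.85, -1.70, -0.73, 1.59, -0.45], [1.00, 2.96, 2.05, -1.01, 1.17], [1.23, 1.07, 0.98, 0.3, 0.59]]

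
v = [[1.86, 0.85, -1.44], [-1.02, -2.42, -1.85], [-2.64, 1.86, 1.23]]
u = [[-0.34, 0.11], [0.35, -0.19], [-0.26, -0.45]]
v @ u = [[0.04, 0.69], [-0.02, 1.18], [1.23, -1.2]]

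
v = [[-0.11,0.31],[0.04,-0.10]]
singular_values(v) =[0.35, 0.0]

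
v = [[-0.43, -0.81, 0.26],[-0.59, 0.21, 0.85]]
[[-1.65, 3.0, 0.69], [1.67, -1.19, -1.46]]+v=[[-2.08, 2.19, 0.95], [1.08, -0.98, -0.61]]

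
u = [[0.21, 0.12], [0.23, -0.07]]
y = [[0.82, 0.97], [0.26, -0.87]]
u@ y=[[0.2, 0.1], [0.17, 0.28]]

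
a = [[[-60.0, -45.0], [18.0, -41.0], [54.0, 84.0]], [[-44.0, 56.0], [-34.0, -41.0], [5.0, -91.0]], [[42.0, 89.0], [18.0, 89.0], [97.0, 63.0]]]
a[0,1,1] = -41.0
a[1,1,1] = -41.0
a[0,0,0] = -60.0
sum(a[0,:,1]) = -2.0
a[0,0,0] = -60.0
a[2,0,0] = 42.0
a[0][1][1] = -41.0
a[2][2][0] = 97.0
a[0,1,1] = -41.0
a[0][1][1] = -41.0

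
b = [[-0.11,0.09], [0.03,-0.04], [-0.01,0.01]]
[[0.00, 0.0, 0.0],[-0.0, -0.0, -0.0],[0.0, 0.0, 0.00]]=b@[[0.06, 0.04, 0.05],[0.11, 0.07, 0.1]]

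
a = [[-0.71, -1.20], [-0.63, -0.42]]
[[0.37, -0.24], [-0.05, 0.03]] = a@[[0.46, -0.29],  [-0.58, 0.37]]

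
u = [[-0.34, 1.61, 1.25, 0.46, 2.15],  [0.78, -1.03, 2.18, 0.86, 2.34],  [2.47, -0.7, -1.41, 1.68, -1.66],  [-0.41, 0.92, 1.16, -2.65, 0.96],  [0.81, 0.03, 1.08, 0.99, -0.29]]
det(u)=58.545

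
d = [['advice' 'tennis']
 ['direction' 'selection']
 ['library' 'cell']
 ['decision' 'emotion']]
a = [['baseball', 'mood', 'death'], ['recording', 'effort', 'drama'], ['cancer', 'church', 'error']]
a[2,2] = 'error'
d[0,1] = 'tennis'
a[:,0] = ['baseball', 'recording', 'cancer']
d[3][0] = 'decision'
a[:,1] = ['mood', 'effort', 'church']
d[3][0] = 'decision'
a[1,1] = 'effort'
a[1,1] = 'effort'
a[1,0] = 'recording'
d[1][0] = 'direction'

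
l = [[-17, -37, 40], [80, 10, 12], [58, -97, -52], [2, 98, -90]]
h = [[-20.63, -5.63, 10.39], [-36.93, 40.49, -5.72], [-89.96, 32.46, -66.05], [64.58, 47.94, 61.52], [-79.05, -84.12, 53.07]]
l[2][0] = 58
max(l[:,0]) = 80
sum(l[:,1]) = -26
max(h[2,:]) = 32.46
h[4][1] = -84.12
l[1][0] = 80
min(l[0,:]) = -37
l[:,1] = [-37, 10, -97, 98]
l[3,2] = -90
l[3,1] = 98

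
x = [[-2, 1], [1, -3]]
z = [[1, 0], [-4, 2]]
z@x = [[-2, 1], [10, -10]]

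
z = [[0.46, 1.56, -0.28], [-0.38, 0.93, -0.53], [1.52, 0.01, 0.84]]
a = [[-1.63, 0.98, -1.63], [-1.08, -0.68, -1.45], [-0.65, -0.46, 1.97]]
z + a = [[-1.17, 2.54, -1.91],[-1.46, 0.25, -1.98],[0.87, -0.45, 2.81]]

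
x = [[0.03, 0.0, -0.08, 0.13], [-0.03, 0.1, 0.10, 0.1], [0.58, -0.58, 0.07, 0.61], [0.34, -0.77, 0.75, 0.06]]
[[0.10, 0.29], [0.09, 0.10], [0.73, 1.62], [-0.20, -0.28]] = x @[[2.32, 2.52],[1.34, 1.01],[0.04, -0.58],[0.26, 1.28]]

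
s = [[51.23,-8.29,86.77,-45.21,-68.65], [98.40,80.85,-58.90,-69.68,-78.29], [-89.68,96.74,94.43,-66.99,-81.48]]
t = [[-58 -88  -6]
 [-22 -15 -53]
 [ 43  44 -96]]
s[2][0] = -89.68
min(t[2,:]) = -96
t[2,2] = -96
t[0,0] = -58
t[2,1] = 44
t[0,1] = -88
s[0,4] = -68.65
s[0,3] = -45.21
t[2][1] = 44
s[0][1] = -8.29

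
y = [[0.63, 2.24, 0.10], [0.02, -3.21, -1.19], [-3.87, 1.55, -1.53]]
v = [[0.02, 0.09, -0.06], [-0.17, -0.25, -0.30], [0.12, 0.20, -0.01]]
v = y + [[-0.61, -2.15, -0.16],[-0.19, 2.96, 0.89],[3.99, -1.35, 1.52]]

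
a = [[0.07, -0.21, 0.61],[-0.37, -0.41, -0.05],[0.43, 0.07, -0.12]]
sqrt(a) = [[(0.44+0.31j), (-0.07+0.15j), (0.42-0.41j)], [(-0.19+0.25j), (0.03+0.63j), (-0.18+0.02j)], [(0.27-0.29j), (-0.04-0.05j), (0.26+0.44j)]]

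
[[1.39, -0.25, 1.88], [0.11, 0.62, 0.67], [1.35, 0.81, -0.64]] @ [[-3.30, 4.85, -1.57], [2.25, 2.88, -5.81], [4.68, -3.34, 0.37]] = [[3.65,-0.26,-0.03], [4.17,0.08,-3.53], [-5.63,11.02,-7.06]]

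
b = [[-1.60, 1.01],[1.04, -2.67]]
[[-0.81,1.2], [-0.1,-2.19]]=b @[[0.7, -0.31], [0.31, 0.70]]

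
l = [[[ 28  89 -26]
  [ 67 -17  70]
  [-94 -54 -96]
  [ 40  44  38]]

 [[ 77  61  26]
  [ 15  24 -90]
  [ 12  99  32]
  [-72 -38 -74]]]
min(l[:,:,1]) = -54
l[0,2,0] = -94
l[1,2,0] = 12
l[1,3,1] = -38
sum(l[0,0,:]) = 91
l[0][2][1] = -54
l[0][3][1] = 44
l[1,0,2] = 26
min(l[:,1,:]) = -90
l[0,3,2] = 38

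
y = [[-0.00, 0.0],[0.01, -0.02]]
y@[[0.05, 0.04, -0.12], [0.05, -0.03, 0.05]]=[[0.00, 0.0, 0.0], [-0.0, 0.0, -0.0]]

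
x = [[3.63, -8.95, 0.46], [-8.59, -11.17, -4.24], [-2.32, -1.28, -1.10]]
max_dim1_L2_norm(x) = 14.72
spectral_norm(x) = 15.86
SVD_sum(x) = [[-2.62,-5.35,-1.49],[-6.14,-12.57,-3.5],[-1.01,-2.07,-0.57]] + [[6.24, -3.6, 1.96], [-2.44, 1.4, -0.77], [-1.35, 0.78, -0.42]] + [[0.00, 0.0, -0.01], [-0.01, -0.00, 0.02], [0.04, 0.01, -0.1]]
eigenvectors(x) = [[0.41,0.91,-0.34], [0.9,-0.38,-0.09], [0.14,-0.19,0.94]]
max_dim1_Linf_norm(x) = 11.17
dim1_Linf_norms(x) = [8.95, 11.17, 2.32]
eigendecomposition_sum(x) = [[-2.72, -5.72, -1.57], [-5.95, -12.51, -3.43], [-0.95, -2.00, -0.55]] + [[6.34,  -3.22,  1.98], [-2.64,  1.34,  -0.83], [-1.36,  0.69,  -0.42]] + [[0.01, -0.01, 0.05], [0.00, -0.00, 0.01], [-0.02, 0.03, -0.13]]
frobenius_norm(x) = 17.84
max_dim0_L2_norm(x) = 14.37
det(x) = 14.57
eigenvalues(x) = [-15.78, 7.26, -0.13]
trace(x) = -8.64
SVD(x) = [[0.39,-0.91,0.13], [0.91,0.36,-0.21], [0.15,0.20,0.97]] @ diag([15.855446208627066, 8.176099194807394, 0.11237206949870088]) @ [[-0.43, -0.87, -0.24], [-0.84, 0.48, -0.26], [0.35, 0.09, -0.93]]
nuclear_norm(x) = 24.14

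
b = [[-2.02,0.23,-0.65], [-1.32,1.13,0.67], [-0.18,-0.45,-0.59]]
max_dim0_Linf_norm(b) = 2.02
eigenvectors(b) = [[0.92, -0.17, -0.29], [0.33, -0.91, -0.71], [0.21, 0.37, 0.64]]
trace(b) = -1.48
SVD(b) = [[-0.78, 0.52, -0.34], [-0.63, -0.66, 0.41], [-0.01, 0.53, 0.85]] @ diag([2.5617707669987166, 1.4297967797094284, 0.003421415402288363]) @ [[0.94, -0.34, 0.04], [-0.19, -0.61, -0.77], [0.29, 0.71, -0.64]]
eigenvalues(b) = [-2.09, 0.62, -0.01]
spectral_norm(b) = 2.56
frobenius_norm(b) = 2.93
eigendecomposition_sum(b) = [[-1.9, 0.02, -0.83], [-0.69, 0.01, -0.30], [-0.44, 0.0, -0.19]] + [[-0.12, 0.21, 0.18], [-0.62, 1.12, 0.96], [0.25, -0.45, -0.38]] + [[-0.00, 0.0, 0.01], [-0.01, 0.01, 0.02], [0.01, -0.01, -0.01]]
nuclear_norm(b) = 3.99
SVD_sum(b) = [[-1.88, 0.69, -0.08], [-1.5, 0.55, -0.06], [-0.03, 0.01, -0.0]] + [[-0.14, -0.46, -0.58], [0.18, 0.58, 0.73], [-0.15, -0.46, -0.59]] + [[-0.0,-0.00,0.0],[0.00,0.0,-0.0],[0.00,0.0,-0.00]]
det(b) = 0.01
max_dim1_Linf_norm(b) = 2.02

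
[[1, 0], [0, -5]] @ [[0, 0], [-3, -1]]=[[0, 0], [15, 5]]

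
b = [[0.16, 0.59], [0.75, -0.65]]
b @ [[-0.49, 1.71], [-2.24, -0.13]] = [[-1.4, 0.20], [1.09, 1.37]]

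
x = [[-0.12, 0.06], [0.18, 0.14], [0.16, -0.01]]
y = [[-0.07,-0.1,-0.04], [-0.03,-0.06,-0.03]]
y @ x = [[-0.02, -0.02], [-0.01, -0.01]]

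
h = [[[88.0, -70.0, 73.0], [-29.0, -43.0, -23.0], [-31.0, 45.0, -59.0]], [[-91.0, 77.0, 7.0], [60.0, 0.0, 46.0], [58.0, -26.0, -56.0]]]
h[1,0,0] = -91.0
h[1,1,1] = 0.0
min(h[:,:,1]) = -70.0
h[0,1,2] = -23.0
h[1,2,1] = -26.0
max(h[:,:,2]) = 73.0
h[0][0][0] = 88.0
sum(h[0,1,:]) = -95.0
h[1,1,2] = 46.0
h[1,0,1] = 77.0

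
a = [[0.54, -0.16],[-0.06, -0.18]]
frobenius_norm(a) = 0.59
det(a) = -0.11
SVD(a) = [[-1.00, 0.01], [0.01, 1.00]] @ diag([0.5632460214170684, 0.18961518757168017]) @ [[-0.96, 0.28], [-0.28, -0.96]]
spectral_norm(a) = 0.56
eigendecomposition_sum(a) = [[0.54, -0.12], [-0.04, 0.01]] + [[-0.0, -0.04], [-0.02, -0.19]]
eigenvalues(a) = [0.55, -0.19]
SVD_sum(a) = [[0.54, -0.16], [-0.01, 0.0]] + [[-0.0, -0.00], [-0.05, -0.18]]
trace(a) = 0.36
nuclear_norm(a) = 0.75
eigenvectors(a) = [[1.00, 0.21], [-0.08, 0.98]]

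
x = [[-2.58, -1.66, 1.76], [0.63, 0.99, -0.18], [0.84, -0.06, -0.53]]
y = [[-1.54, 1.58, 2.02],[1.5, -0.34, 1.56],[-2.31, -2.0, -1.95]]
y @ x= [[6.67, 4.00, -4.07], [-2.77, -2.92, 1.87], [3.06, 1.97, -2.67]]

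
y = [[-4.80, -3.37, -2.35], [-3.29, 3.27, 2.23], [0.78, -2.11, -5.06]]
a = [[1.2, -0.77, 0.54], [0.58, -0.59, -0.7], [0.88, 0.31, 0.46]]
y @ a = [[-9.78, 4.96, -1.31],[-0.09, 1.30, -3.04],[-4.74, -0.92, -0.43]]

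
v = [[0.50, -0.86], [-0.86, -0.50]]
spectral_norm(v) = 0.99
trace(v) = 0.00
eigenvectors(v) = [[0.87,0.5], [-0.50,0.87]]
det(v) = -0.99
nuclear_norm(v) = 1.99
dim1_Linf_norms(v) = [0.86, 0.86]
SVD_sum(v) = [[0.50, 0.0], [-0.86, 0.00]] + [[0.0, -0.86], [0.00, -0.50]]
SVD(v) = [[-0.50, 0.86], [0.86, 0.50]] @ diag([0.9947864092356711, 0.994786409235671]) @ [[-1.00, -0.0],[-0.0, -1.0]]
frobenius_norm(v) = 1.41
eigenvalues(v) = [0.99, -0.99]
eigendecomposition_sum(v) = [[0.75, -0.43],[-0.43, 0.25]] + [[-0.25, -0.43], [-0.43, -0.75]]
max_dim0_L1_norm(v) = 1.36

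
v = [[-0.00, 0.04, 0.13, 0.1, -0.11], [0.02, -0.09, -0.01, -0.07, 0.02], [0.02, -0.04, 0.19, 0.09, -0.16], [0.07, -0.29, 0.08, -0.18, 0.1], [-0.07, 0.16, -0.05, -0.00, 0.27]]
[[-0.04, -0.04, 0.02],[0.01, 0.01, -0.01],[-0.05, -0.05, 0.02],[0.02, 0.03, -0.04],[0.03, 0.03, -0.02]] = v@[[-0.06, -0.06, -0.2], [-0.01, -0.06, -0.01], [-0.12, -0.13, -0.04], [-0.15, -0.1, 0.07], [0.08, 0.1, -0.13]]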